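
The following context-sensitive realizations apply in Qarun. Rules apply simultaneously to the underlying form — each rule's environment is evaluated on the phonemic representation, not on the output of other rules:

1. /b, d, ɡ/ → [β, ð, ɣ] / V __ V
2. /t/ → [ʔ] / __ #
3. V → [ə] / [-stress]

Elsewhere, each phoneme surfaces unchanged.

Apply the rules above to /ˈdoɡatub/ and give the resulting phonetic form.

/d/ — word-initial; rule 1 does not apply here → [d].
/o/ (between /d/ and /ɡ/) fails the environment for rule 3, so it stays [o].
Rule 1 applies to /ɡ/ (between /o/ and /a/: between two vowels) → [ɣ].
/a/ — between /ɡ/ and /t/, in an unstressed syllable — surfaces as [ə] (rule 3).
/t/ (between /a/ and /u/) fails the environment for rule 2, so it stays [t].
/u/ (between /t/ and /b/): in an unstressed syllable, so rule 3 applies → [ə].
/b/ (word-final) fails the environment for rule 1, so it stays [b].

[ˈdoɣətəb]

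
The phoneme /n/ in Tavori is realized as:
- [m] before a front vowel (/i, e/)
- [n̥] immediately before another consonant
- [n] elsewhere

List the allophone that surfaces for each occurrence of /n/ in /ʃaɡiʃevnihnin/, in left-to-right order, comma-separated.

Occurrence 1 (position 8): before a front vowel (/i, e/) → [m].
Occurrence 2 (position 11): before a front vowel (/i, e/) → [m].
Occurrence 3 (position 13): no conditioning environment matches → elsewhere allophone [n].

[m], [m], [n]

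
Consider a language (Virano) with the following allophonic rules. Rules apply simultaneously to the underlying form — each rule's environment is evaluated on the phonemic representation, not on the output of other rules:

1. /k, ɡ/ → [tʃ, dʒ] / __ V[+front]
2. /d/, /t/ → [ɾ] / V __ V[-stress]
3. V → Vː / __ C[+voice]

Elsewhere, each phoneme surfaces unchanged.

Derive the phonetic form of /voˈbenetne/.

[voːˈbeːnetne]

/v/ (word-initial) is unaffected → [v].
/o/ — between /v/ and /b/, before a voiced consonant — surfaces as [oː] (rule 3).
/b/ — not in any rule's target class → [b].
/e/ meets the environment for rule 3 (before a voiced consonant) → [eː].
/n/ (between /e/ and /e/): no rule targets it → [n].
/e/ (between /n/ and /t/) is in the target of rule 3 but the environment (before a voiced consonant) is not met → [e].
/t/ (between /e/ and /n/) is in the target of rule 2 but the environment (between a vowel and a following unstressed vowel) is not met → [t].
/n/ (between /t/ and /e/) is unaffected → [n].
/e/ (word-final) is in the target of rule 3 but the environment (before a voiced consonant) is not met → [e].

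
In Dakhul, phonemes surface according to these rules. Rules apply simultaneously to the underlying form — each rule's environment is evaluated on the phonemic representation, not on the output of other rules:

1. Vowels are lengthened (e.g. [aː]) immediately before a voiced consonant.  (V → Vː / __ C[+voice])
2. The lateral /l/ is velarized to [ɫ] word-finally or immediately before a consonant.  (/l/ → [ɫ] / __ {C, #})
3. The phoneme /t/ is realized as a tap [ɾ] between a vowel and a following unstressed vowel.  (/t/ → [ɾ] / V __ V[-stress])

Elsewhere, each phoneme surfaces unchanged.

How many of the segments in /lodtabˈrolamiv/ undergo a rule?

Segments that undergo a rule: /o/ → [oː] (rule 1); /a/ → [aː] (rule 1); /o/ → [oː] (rule 1); /a/ → [aː] (rule 1); /i/ → [iː] (rule 1).
All other segments surface unchanged.

5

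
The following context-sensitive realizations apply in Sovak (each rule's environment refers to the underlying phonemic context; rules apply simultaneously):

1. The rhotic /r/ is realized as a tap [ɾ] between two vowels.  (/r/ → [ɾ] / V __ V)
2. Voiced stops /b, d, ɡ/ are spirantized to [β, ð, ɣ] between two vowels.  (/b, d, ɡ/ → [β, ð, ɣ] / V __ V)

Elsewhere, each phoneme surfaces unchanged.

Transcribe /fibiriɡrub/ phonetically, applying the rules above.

[fiβiɾiɡrub]

/f/ — not in any rule's target class → [f].
/i/ (between /f/ and /b/) is unaffected → [i].
/b/ meets the environment for rule 2 (between two vowels) → [β].
/i/ stays [i].
Rule 1 applies to /r/ (between /i/ and /i/: between two vowels) → [ɾ].
/i/ stays [i].
/ɡ/ (between /i/ and /r/): rule 2 targets it, but not between two vowels → unchanged [ɡ].
/r/ — between /ɡ/ and /u/; rule 1 does not apply here → [r].
/u/ (between /r/ and /b/): no rule targets it → [u].
/b/ (word-final): rule 2 targets it, but not between two vowels → unchanged [b].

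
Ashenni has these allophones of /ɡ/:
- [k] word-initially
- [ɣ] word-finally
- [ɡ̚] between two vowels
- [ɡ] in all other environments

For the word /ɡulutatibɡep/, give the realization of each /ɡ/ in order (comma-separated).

[k], [ɡ]

Occurrence 1 (position 1): word-initially → [k].
Occurrence 2 (position 10): no conditioning environment matches → elsewhere allophone [ɡ].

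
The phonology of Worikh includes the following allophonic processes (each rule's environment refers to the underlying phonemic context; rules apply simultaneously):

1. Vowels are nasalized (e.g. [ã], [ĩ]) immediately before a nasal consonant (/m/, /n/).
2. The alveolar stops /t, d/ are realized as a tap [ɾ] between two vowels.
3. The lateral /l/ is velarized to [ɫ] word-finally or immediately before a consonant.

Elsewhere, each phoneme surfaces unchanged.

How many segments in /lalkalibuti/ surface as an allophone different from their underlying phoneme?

2

Segments that undergo a rule: /l/ → [ɫ] (rule 3); /t/ → [ɾ] (rule 2).
All other segments surface unchanged.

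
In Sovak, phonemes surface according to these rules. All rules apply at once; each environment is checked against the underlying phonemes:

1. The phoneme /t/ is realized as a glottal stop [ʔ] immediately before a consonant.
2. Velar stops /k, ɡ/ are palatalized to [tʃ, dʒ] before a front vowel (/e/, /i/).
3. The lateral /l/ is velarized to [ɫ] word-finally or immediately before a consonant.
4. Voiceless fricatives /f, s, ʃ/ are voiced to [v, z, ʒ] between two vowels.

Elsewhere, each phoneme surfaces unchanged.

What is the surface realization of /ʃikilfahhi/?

[ʃitʃiɫfahhi]

/ʃ/ — word-initial; rule 4 does not apply here → [ʃ].
/i/ stays [i].
/k/ meets the environment for rule 2 (before a front vowel) → [tʃ].
/i/ — not in any rule's target class → [i].
/l/ (between /i/ and /f/): word-finally or immediately before a consonant, so rule 3 applies → [ɫ].
/f/ — between /l/ and /a/; rule 4 does not apply here → [f].
/a/ stays [a].
/h/ (between /a/ and /h/): no rule targets it → [h].
/h/ (between /h/ and /i/): no rule targets it → [h].
/i/ — not in any rule's target class → [i].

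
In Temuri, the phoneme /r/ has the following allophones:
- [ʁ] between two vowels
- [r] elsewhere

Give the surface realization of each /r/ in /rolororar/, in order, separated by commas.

Occurrence 1 (position 1): no conditioning environment matches → elsewhere allophone [r].
Occurrence 2 (position 5): between two vowels → [ʁ].
Occurrence 3 (position 7): between two vowels → [ʁ].
Occurrence 4 (position 9): no conditioning environment matches → elsewhere allophone [r].

[r], [ʁ], [ʁ], [r]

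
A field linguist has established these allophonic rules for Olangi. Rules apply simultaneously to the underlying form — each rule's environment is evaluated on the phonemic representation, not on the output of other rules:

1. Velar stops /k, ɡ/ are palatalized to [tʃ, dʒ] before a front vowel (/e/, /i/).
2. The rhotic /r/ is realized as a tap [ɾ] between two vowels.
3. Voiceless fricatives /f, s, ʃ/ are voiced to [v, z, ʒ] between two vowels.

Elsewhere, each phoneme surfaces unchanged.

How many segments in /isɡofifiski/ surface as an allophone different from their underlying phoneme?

3

Segments that undergo a rule: /f/ → [v] (rule 3); /f/ → [v] (rule 3); /k/ → [tʃ] (rule 1).
All other segments surface unchanged.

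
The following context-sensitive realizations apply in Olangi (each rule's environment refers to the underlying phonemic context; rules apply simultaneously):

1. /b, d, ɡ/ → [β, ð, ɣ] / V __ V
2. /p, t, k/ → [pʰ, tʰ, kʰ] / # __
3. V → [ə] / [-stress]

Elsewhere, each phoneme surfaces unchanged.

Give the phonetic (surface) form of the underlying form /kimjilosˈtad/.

/k/ (word-initial) occurs word-initially → [kʰ] by rule 2.
Rule 3 applies to /i/ (between /k/ and /m/: in an unstressed syllable) → [ə].
/m/ (between /i/ and /j/): no rule targets it → [m].
/j/ stays [j].
Rule 3 applies to /i/ (between /j/ and /l/: in an unstressed syllable) → [ə].
/l/ (between /i/ and /o/): no rule targets it → [l].
/o/ (between /l/ and /s/) occurs in an unstressed syllable → [ə] by rule 3.
/s/ stays [s].
/t/ (between /s/ and /a/): rule 2 targets it, but not word-initially → unchanged [t].
/a/ — between /t/ and /d/; rule 3 does not apply here → [a].
/d/ — word-final; rule 1 does not apply here → [d].

[kʰəmjələsˈtad]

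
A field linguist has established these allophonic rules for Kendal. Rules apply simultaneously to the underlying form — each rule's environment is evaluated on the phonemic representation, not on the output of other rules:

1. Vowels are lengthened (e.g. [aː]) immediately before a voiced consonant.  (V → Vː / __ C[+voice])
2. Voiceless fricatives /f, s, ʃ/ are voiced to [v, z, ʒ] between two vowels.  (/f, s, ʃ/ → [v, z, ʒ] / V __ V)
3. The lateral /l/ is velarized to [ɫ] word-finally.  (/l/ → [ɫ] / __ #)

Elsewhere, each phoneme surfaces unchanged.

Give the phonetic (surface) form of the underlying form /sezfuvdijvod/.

/s/ (word-initial): rule 2 targets it, but not between two vowels → unchanged [s].
/e/ — between /s/ and /z/, before a voiced consonant — surfaces as [eː] (rule 1).
/f/ (between /z/ and /u/): rule 2 targets it, but not between two vowels → unchanged [f].
/u/ — between /f/ and /v/, before a voiced consonant — surfaces as [uː] (rule 1).
/i/ (between /d/ and /j/) occurs before a voiced consonant → [iː] by rule 1.
/o/ (between /v/ and /d/) occurs before a voiced consonant → [oː] by rule 1.

[seːzfuːvdiːjvoːd]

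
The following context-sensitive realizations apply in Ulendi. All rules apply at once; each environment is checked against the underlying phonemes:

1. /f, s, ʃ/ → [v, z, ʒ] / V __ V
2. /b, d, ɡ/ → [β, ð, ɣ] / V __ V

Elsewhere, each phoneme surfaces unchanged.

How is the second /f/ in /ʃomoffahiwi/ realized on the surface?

/f/ — between /f/ and /a/; rule 1 does not apply here → [f].

[f]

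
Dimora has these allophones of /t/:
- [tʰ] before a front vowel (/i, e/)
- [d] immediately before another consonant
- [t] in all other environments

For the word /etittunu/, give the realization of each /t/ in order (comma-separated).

Occurrence 1 (position 2): before a front vowel (/i, e/) → [tʰ].
Occurrence 2 (position 4): immediately before another consonant → [d].
Occurrence 3 (position 5): no conditioning environment matches → elsewhere allophone [t].

[tʰ], [d], [t]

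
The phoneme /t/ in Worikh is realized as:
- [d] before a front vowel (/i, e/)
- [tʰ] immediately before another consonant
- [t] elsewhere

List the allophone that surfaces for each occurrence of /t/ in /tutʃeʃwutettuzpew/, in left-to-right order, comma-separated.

Occurrence 1 (position 1): no conditioning environment matches → elsewhere allophone [t].
Occurrence 2 (position 3): immediately before another consonant → [tʰ].
Occurrence 3 (position 9): before a front vowel (/i, e/) → [d].
Occurrence 4 (position 11): immediately before another consonant → [tʰ].
Occurrence 5 (position 12): no conditioning environment matches → elsewhere allophone [t].

[t], [tʰ], [d], [tʰ], [t]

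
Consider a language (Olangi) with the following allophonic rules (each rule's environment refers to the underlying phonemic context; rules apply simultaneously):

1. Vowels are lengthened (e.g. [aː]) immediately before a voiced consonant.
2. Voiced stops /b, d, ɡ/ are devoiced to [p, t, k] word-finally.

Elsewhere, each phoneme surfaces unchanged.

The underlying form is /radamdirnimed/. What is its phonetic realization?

/r/ (word-initial) is unaffected → [r].
/a/ meets the environment for rule 1 (before a voiced consonant) → [aː].
/d/ (between /a/ and /a/) is in the target of rule 2 but the environment (word-finally) is not met → [d].
/a/ (between /d/ and /m/): before a voiced consonant, so rule 1 applies → [aː].
/m/ stays [m].
/d/ (between /m/ and /i/) fails the environment for rule 2, so it stays [d].
/i/ meets the environment for rule 1 (before a voiced consonant) → [iː].
/r/ (between /i/ and /n/): no rule targets it → [r].
/n/ (between /r/ and /i/): no rule targets it → [n].
/i/ (between /n/ and /m/) occurs before a voiced consonant → [iː] by rule 1.
/m/ stays [m].
/e/ (between /m/ and /d/): before a voiced consonant, so rule 1 applies → [eː].
/d/ meets the environment for rule 2 (word-finally) → [t].

[raːdaːmdiːrniːmeːt]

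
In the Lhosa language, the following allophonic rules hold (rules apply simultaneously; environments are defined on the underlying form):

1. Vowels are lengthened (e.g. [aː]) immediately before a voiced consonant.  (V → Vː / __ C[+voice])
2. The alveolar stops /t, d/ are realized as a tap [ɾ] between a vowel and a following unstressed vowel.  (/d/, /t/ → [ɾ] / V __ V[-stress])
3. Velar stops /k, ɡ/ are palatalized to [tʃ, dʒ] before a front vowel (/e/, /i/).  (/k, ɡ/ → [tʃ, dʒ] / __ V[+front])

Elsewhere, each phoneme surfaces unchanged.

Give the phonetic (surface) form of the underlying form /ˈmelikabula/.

[ˈmeːlikaːbuːla]

/m/ (word-initial) is unaffected → [m].
/e/ — between /m/ and /l/, before a voiced consonant — surfaces as [eː] (rule 1).
/l/ (between /e/ and /i/): no rule targets it → [l].
/i/ (between /l/ and /k/) is in the target of rule 1 but the environment (before a voiced consonant) is not met → [i].
/k/ — between /i/ and /a/; rule 3 does not apply here → [k].
/a/ (between /k/ and /b/): before a voiced consonant, so rule 1 applies → [aː].
/b/ (between /a/ and /u/) is unaffected → [b].
/u/ — between /b/ and /l/, before a voiced consonant — surfaces as [uː] (rule 1).
/l/ (between /u/ and /a/) is unaffected → [l].
/a/ — word-final; rule 1 does not apply here → [a].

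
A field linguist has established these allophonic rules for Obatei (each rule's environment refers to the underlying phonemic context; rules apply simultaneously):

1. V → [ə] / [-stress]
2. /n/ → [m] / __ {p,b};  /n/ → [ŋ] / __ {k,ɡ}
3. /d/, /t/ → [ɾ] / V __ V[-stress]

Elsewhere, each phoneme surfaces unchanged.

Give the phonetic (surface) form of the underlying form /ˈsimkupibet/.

[ˈsimkəpəbət]

/i/ (between /s/ and /m/) fails the environment for rule 1, so it stays [i].
/u/ — between /k/ and /p/, in an unstressed syllable — surfaces as [ə] (rule 1).
Rule 1 applies to /i/ (between /p/ and /b/: in an unstressed syllable) → [ə].
/e/ (between /b/ and /t/) occurs in an unstressed syllable → [ə] by rule 1.
/t/ (word-final) fails the environment for rule 3, so it stays [t].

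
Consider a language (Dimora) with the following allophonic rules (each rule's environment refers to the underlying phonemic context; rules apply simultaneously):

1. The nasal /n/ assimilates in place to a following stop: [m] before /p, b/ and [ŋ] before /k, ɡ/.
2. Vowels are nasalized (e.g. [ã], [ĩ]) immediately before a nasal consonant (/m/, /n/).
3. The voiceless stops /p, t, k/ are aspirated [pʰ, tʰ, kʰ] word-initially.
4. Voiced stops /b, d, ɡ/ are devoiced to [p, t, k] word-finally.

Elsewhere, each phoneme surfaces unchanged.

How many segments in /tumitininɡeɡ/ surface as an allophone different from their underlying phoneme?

Segments that undergo a rule: /t/ → [tʰ] (rule 3); /u/ → [ũ] (rule 2); /i/ → [ĩ] (rule 2); /i/ → [ĩ] (rule 2); /n/ → [ŋ] (rule 1); /ɡ/ → [k] (rule 4).
All other segments surface unchanged.

6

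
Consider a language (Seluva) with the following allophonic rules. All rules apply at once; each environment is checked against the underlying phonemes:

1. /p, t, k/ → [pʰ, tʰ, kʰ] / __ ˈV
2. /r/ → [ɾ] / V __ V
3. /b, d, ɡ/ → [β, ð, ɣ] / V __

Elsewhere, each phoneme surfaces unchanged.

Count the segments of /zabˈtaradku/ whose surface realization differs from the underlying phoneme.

Segments that undergo a rule: /b/ → [β] (rule 3); /t/ → [tʰ] (rule 1); /r/ → [ɾ] (rule 2); /d/ → [ð] (rule 3).
All other segments surface unchanged.

4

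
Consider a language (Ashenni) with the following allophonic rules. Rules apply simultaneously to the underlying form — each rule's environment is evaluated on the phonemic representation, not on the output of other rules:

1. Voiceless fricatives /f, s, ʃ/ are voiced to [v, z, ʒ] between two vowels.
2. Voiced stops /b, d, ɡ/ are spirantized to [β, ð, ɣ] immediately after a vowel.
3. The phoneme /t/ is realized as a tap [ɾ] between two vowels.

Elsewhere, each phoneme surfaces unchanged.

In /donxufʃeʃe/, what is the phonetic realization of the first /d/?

/d/ — word-initial; rule 2 does not apply here → [d].

[d]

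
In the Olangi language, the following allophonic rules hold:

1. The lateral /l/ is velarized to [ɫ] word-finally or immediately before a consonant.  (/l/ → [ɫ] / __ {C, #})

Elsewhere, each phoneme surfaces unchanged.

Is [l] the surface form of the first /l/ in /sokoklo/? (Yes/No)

Yes

/l/ — between /k/ and /o/; rule 1 does not apply here → [l].
The actual realization is [l], which matches [l].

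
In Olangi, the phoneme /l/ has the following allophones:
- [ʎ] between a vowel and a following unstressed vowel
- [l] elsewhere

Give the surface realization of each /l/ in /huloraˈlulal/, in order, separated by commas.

Occurrence 1 (position 3): between a vowel and a following unstressed vowel → [ʎ].
Occurrence 2 (position 7): no conditioning environment matches → elsewhere allophone [l].
Occurrence 3 (position 9): between a vowel and a following unstressed vowel → [ʎ].
Occurrence 4 (position 11): no conditioning environment matches → elsewhere allophone [l].

[ʎ], [l], [ʎ], [l]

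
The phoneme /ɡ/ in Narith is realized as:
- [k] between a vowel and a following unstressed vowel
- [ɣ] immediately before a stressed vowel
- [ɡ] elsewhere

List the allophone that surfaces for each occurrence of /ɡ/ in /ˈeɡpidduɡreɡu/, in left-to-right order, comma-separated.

Occurrence 1 (position 2): no conditioning environment matches → elsewhere allophone [ɡ].
Occurrence 2 (position 8): no conditioning environment matches → elsewhere allophone [ɡ].
Occurrence 3 (position 11): between a vowel and a following unstressed vowel → [k].

[ɡ], [ɡ], [k]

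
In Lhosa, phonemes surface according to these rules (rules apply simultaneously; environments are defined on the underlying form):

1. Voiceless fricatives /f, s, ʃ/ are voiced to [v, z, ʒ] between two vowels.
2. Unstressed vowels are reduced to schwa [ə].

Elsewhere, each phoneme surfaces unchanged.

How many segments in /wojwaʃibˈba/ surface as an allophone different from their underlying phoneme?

Segments that undergo a rule: /o/ → [ə] (rule 2); /a/ → [ə] (rule 2); /ʃ/ → [ʒ] (rule 1); /i/ → [ə] (rule 2).
All other segments surface unchanged.

4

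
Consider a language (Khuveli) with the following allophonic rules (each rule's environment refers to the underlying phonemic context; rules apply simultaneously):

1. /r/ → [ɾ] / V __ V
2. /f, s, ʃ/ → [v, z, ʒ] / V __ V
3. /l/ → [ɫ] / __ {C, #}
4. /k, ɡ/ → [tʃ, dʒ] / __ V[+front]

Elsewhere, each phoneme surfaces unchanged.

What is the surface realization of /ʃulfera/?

/ʃ/ (word-initial) fails the environment for rule 2, so it stays [ʃ].
/u/ — not in any rule's target class → [u].
/l/ — between /u/ and /f/, word-finally or immediately before a consonant — surfaces as [ɫ] (rule 3).
/f/ (between /l/ and /e/): rule 2 targets it, but not between two vowels → unchanged [f].
/e/ stays [e].
/r/ — between /e/ and /a/, between two vowels — surfaces as [ɾ] (rule 1).
/a/ — not in any rule's target class → [a].

[ʃuɫfeɾa]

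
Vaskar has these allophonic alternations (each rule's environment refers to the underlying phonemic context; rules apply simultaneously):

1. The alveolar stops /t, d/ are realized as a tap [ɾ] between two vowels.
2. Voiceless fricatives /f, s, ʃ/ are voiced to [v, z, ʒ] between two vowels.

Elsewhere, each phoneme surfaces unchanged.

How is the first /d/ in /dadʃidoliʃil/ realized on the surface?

/d/ — word-initial; rule 1 does not apply here → [d].

[d]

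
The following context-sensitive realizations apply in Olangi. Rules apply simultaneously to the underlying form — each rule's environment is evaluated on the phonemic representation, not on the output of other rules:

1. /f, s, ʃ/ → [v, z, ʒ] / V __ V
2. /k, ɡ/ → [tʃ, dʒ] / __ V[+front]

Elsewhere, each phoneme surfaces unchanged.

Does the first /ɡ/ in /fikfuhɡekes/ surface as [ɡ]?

/ɡ/ (between /h/ and /e/) occurs before a front vowel → [dʒ] by rule 2.
The actual realization is [dʒ], not [ɡ].

No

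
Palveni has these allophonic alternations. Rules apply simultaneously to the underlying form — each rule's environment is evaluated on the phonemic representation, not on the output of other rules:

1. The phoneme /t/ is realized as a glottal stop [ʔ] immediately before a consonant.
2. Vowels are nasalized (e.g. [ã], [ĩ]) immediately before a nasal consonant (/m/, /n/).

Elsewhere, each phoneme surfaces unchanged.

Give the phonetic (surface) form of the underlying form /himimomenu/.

[hĩmĩmõmẽnu]

/h/ stays [h].
/i/ meets the environment for rule 2 (before a nasal consonant) → [ĩ].
/m/ — not in any rule's target class → [m].
/i/ (between /m/ and /m/) occurs before a nasal consonant → [ĩ] by rule 2.
/m/ — not in any rule's target class → [m].
/o/ meets the environment for rule 2 (before a nasal consonant) → [õ].
/m/ (between /o/ and /e/) is unaffected → [m].
/e/ — between /m/ and /n/, before a nasal consonant — surfaces as [ẽ] (rule 2).
/n/ (between /e/ and /u/) is unaffected → [n].
/u/ (word-final): rule 2 targets it, but not before a nasal consonant → unchanged [u].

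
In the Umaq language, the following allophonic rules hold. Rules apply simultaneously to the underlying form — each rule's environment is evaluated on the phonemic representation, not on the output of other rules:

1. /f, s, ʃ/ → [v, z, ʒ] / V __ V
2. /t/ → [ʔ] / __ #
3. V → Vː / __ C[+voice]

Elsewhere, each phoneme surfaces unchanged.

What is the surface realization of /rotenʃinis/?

[roteːnʃiːnis]

/o/ (between /r/ and /t/) fails the environment for rule 3, so it stays [o].
/t/ — between /o/ and /e/; rule 2 does not apply here → [t].
/e/ — between /t/ and /n/, before a voiced consonant — surfaces as [eː] (rule 3).
/ʃ/ (between /n/ and /i/): rule 1 targets it, but not between two vowels → unchanged [ʃ].
/i/ meets the environment for rule 3 (before a voiced consonant) → [iː].
/i/ — between /n/ and /s/; rule 3 does not apply here → [i].
/s/ (word-final): rule 1 targets it, but not between two vowels → unchanged [s].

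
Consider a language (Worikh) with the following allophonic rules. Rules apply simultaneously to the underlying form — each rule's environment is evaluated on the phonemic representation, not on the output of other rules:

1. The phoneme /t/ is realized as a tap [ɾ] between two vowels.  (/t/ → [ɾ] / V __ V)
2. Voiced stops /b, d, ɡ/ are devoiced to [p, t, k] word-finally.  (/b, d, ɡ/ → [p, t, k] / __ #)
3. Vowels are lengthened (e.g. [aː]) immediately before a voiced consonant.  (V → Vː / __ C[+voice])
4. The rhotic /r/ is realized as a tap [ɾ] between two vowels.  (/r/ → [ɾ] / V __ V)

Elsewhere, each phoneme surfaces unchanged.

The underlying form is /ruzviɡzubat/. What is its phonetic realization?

/r/ — word-initial; rule 4 does not apply here → [r].
/u/ — between /r/ and /z/, before a voiced consonant — surfaces as [uː] (rule 3).
/z/ stays [z].
/v/ stays [v].
/i/ (between /v/ and /ɡ/) occurs before a voiced consonant → [iː] by rule 3.
/ɡ/ (between /i/ and /z/) is in the target of rule 2 but the environment (word-finally) is not met → [ɡ].
/z/ (between /ɡ/ and /u/): no rule targets it → [z].
Rule 3 applies to /u/ (between /z/ and /b/: before a voiced consonant) → [uː].
/b/ — between /u/ and /a/; rule 2 does not apply here → [b].
/a/ (between /b/ and /t/): rule 3 targets it, but not before a voiced consonant → unchanged [a].
/t/ (word-final): rule 1 targets it, but not between two vowels → unchanged [t].

[ruːzviːɡzuːbat]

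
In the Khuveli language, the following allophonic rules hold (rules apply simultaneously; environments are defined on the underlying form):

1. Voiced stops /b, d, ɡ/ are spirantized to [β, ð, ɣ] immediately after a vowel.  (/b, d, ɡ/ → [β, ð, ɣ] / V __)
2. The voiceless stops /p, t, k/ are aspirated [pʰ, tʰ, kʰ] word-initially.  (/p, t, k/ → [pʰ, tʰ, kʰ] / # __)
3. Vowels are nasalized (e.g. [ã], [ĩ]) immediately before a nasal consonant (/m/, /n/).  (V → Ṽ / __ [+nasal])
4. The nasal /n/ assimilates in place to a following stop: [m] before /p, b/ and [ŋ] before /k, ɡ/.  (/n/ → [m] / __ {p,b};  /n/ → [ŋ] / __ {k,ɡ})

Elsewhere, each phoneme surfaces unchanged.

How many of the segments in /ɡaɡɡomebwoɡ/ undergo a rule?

Segments that undergo a rule: /ɡ/ → [ɣ] (rule 1); /o/ → [õ] (rule 3); /b/ → [β] (rule 1); /ɡ/ → [ɣ] (rule 1).
All other segments surface unchanged.

4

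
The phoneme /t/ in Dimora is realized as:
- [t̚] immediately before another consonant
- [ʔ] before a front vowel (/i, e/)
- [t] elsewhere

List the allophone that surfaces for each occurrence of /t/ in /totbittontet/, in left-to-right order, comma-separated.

Occurrence 1 (position 1): no conditioning environment matches → elsewhere allophone [t].
Occurrence 2 (position 3): immediately before another consonant → [t̚].
Occurrence 3 (position 6): immediately before another consonant → [t̚].
Occurrence 4 (position 7): no conditioning environment matches → elsewhere allophone [t].
Occurrence 5 (position 10): before a front vowel (/i, e/) → [ʔ].
Occurrence 6 (position 12): no conditioning environment matches → elsewhere allophone [t].

[t], [t̚], [t̚], [t], [ʔ], [t]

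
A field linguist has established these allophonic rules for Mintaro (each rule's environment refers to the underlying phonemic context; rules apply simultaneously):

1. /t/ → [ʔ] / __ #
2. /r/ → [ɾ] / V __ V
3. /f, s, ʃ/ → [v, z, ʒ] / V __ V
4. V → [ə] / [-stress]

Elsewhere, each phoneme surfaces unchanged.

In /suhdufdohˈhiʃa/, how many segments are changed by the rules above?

Segments that undergo a rule: /u/ → [ə] (rule 4); /u/ → [ə] (rule 4); /o/ → [ə] (rule 4); /ʃ/ → [ʒ] (rule 3); /a/ → [ə] (rule 4).
All other segments surface unchanged.

5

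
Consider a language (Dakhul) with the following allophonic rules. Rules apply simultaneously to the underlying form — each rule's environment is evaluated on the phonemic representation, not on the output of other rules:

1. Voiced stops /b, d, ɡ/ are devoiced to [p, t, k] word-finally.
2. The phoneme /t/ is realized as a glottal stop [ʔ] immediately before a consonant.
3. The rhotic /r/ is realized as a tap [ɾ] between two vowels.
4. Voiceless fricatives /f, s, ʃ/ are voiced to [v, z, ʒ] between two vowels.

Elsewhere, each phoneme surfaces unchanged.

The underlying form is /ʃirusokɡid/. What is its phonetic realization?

/ʃ/ (word-initial): rule 4 targets it, but not between two vowels → unchanged [ʃ].
/i/ (between /ʃ/ and /r/): no rule targets it → [i].
/r/ — between /i/ and /u/, between two vowels — surfaces as [ɾ] (rule 3).
/u/ (between /r/ and /s/): no rule targets it → [u].
/s/ (between /u/ and /o/): between two vowels, so rule 4 applies → [z].
/o/ stays [o].
/k/ stays [k].
/ɡ/ — between /k/ and /i/; rule 1 does not apply here → [ɡ].
/i/ stays [i].
/d/ meets the environment for rule 1 (word-finally) → [t].

[ʃiɾuzokɡit]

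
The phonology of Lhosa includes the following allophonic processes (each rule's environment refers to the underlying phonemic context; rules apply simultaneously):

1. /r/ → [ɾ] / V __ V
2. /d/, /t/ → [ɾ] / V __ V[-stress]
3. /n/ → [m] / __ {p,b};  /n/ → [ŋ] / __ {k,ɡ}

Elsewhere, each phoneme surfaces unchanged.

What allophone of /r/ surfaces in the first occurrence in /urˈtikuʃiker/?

[r]

/r/ (between /u/ and /t/) is in the target of rule 1 but the environment (between two vowels) is not met → [r].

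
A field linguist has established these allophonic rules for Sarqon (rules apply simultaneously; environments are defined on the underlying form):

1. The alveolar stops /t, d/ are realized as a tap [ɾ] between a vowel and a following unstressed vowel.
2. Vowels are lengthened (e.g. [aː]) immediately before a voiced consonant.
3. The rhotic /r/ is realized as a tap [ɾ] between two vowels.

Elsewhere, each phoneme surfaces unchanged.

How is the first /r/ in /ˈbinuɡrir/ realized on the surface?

/r/ (between /ɡ/ and /i/): rule 3 targets it, but not between two vowels → unchanged [r].

[r]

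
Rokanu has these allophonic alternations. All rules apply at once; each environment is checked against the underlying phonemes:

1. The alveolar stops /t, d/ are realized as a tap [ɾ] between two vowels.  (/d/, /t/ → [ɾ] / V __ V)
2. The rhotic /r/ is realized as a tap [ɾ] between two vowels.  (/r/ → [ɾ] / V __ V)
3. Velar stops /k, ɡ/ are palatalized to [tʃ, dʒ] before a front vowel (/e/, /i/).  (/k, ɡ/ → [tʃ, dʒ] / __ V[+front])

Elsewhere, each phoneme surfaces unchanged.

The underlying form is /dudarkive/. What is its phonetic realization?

[duɾartʃive]

/d/ (word-initial) fails the environment for rule 1, so it stays [d].
/u/ (between /d/ and /d/): no rule targets it → [u].
/d/ (between /u/ and /a/) occurs between two vowels → [ɾ] by rule 1.
/a/ (between /d/ and /r/) is unaffected → [a].
/r/ (between /a/ and /k/): rule 2 targets it, but not between two vowels → unchanged [r].
/k/ (between /r/ and /i/): before a front vowel, so rule 3 applies → [tʃ].
/i/ stays [i].
/v/ (between /i/ and /e/): no rule targets it → [v].
/e/ stays [e].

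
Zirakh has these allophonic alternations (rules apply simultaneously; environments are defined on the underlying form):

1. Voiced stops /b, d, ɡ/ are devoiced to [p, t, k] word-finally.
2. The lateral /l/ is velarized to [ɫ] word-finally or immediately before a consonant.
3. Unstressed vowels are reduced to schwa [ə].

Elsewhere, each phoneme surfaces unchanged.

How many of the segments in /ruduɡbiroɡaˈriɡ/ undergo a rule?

Segments that undergo a rule: /u/ → [ə] (rule 3); /u/ → [ə] (rule 3); /i/ → [ə] (rule 3); /o/ → [ə] (rule 3); /a/ → [ə] (rule 3); /ɡ/ → [k] (rule 1).
All other segments surface unchanged.

6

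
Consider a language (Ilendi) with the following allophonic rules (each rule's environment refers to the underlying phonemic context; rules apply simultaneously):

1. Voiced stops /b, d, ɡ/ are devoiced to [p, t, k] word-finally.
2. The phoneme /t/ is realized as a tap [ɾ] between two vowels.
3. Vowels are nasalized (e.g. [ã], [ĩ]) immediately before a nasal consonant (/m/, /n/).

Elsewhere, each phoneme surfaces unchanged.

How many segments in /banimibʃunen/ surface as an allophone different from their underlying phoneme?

4

Segments that undergo a rule: /a/ → [ã] (rule 3); /i/ → [ĩ] (rule 3); /u/ → [ũ] (rule 3); /e/ → [ẽ] (rule 3).
All other segments surface unchanged.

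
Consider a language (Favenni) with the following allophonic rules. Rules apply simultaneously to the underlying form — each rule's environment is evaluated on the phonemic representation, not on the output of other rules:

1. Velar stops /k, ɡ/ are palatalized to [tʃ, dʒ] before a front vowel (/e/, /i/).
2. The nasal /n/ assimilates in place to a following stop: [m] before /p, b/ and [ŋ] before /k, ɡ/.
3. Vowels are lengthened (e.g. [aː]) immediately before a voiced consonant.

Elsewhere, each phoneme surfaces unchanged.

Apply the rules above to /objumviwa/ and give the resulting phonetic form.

/o/ (word-initial) occurs before a voiced consonant → [oː] by rule 3.
/u/ meets the environment for rule 3 (before a voiced consonant) → [uː].
/i/ (between /v/ and /w/): before a voiced consonant, so rule 3 applies → [iː].
/a/ (word-final) fails the environment for rule 3, so it stays [a].

[oːbjuːmviːwa]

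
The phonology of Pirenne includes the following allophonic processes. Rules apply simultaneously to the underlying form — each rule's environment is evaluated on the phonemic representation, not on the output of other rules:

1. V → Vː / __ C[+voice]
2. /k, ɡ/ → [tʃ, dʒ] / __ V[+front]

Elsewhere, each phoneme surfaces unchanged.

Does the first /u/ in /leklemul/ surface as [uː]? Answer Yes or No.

Yes

/u/ (between /m/ and /l/): before a voiced consonant, so rule 1 applies → [uː].
The actual realization is [uː], which matches [uː].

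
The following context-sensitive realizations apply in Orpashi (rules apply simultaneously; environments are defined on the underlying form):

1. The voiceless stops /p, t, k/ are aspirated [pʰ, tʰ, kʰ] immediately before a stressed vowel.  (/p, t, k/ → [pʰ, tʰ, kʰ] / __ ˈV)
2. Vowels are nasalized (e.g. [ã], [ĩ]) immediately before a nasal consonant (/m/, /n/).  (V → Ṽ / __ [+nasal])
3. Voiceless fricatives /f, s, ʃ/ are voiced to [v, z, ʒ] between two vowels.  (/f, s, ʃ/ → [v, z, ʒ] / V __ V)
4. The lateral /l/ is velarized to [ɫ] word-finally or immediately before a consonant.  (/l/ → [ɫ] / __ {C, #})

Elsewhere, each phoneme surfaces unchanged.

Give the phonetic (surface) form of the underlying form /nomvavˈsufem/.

/n/ (word-initial) is unaffected → [n].
/o/ (between /n/ and /m/) occurs before a nasal consonant → [õ] by rule 2.
/m/ (between /o/ and /v/) is unaffected → [m].
/v/ (between /m/ and /a/) is unaffected → [v].
/a/ — between /v/ and /v/; rule 2 does not apply here → [a].
/v/ (between /a/ and /s/) is unaffected → [v].
/s/ — between /v/ and /u/; rule 3 does not apply here → [s].
/u/ (between /s/ and /f/): rule 2 targets it, but not before a nasal consonant → unchanged [u].
Rule 3 applies to /f/ (between /u/ and /e/: between two vowels) → [v].
/e/ (between /f/ and /m/) occurs before a nasal consonant → [ẽ] by rule 2.
/m/ stays [m].

[nõmvavˈsuvẽm]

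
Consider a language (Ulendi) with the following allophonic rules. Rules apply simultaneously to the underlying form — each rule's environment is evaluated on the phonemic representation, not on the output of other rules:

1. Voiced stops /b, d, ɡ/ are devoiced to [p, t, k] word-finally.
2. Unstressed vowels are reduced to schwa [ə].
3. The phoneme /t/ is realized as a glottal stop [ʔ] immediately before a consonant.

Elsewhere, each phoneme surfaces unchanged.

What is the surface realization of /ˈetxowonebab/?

[ˈeʔxəwənəbəp]

/e/ — word-initial; rule 2 does not apply here → [e].
Rule 3 applies to /t/ (between /e/ and /x/: immediately before a consonant) → [ʔ].
/o/ — between /x/ and /w/, in an unstressed syllable — surfaces as [ə] (rule 2).
/o/ meets the environment for rule 2 (in an unstressed syllable) → [ə].
Rule 2 applies to /e/ (between /n/ and /b/: in an unstressed syllable) → [ə].
/b/ (between /e/ and /a/) is in the target of rule 1 but the environment (word-finally) is not met → [b].
/a/ meets the environment for rule 2 (in an unstressed syllable) → [ə].
/b/ meets the environment for rule 1 (word-finally) → [p].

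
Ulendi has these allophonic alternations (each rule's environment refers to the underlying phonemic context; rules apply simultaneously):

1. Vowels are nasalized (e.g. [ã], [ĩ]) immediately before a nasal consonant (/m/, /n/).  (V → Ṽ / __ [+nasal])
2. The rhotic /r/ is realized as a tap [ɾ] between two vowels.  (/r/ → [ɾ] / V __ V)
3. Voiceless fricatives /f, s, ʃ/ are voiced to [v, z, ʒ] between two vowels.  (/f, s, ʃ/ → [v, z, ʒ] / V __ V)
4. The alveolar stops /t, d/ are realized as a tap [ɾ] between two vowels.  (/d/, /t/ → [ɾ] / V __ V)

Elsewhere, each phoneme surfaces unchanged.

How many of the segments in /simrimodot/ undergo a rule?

3

Segments that undergo a rule: /i/ → [ĩ] (rule 1); /i/ → [ĩ] (rule 1); /d/ → [ɾ] (rule 4).
All other segments surface unchanged.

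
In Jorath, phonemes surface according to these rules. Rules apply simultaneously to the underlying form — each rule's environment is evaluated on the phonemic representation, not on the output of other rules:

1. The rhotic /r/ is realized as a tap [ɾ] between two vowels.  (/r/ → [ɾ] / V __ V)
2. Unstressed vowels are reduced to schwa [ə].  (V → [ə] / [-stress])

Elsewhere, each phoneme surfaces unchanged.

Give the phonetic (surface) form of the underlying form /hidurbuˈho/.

/i/ meets the environment for rule 2 (in an unstressed syllable) → [ə].
/u/ (between /d/ and /r/) occurs in an unstressed syllable → [ə] by rule 2.
/r/ (between /u/ and /b/) fails the environment for rule 1, so it stays [r].
/u/ (between /b/ and /h/) occurs in an unstressed syllable → [ə] by rule 2.
/o/ (word-final): rule 2 targets it, but not in an unstressed syllable → unchanged [o].

[hədərbəˈho]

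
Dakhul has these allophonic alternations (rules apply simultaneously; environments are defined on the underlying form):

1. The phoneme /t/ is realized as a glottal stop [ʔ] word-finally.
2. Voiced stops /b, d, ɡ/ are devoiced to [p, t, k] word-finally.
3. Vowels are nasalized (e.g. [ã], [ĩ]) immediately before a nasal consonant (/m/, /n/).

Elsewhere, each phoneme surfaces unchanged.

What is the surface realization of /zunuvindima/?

/u/ — between /z/ and /n/, before a nasal consonant — surfaces as [ũ] (rule 3).
/u/ (between /n/ and /v/): rule 3 targets it, but not before a nasal consonant → unchanged [u].
/i/ — between /v/ and /n/, before a nasal consonant — surfaces as [ĩ] (rule 3).
/d/ (between /n/ and /i/) fails the environment for rule 2, so it stays [d].
/i/ (between /d/ and /m/) occurs before a nasal consonant → [ĩ] by rule 3.
/a/ (word-final): rule 3 targets it, but not before a nasal consonant → unchanged [a].

[zũnuvĩndĩma]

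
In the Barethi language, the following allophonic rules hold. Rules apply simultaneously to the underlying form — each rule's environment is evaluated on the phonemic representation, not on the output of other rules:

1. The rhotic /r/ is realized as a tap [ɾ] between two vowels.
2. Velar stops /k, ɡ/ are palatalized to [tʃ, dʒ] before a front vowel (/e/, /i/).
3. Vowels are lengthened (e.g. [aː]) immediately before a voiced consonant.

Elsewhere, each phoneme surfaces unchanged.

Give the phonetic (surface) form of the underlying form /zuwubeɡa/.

[zuːwuːbeːɡa]

/z/ (word-initial) is unaffected → [z].
/u/ (between /z/ and /w/): before a voiced consonant, so rule 3 applies → [uː].
/w/ — not in any rule's target class → [w].
/u/ (between /w/ and /b/) occurs before a voiced consonant → [uː] by rule 3.
/b/ (between /u/ and /e/) is unaffected → [b].
/e/ (between /b/ and /ɡ/): before a voiced consonant, so rule 3 applies → [eː].
/ɡ/ (between /e/ and /a/): rule 2 targets it, but not before a front vowel → unchanged [ɡ].
/a/ (word-final) is in the target of rule 3 but the environment (before a voiced consonant) is not met → [a].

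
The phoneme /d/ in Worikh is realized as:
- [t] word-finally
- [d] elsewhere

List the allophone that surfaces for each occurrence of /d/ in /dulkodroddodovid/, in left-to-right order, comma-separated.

[d], [d], [d], [d], [d], [t]

Occurrence 1 (position 1): no conditioning environment matches → elsewhere allophone [d].
Occurrence 2 (position 6): no conditioning environment matches → elsewhere allophone [d].
Occurrence 3 (position 9): no conditioning environment matches → elsewhere allophone [d].
Occurrence 4 (position 10): no conditioning environment matches → elsewhere allophone [d].
Occurrence 5 (position 12): no conditioning environment matches → elsewhere allophone [d].
Occurrence 6 (position 16): word-finally → [t].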